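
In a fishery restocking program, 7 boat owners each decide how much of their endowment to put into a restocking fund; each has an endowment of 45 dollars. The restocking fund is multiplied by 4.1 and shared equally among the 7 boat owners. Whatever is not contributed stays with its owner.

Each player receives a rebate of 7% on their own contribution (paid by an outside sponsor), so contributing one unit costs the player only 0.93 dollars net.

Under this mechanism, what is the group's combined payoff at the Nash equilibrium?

315.00 dollars

With the mechanism, a contributed unit returns (4.1/7) / 0.93 = 0.6298 per unit of net cost — still below 1 — so contributing 0 remains dominant for every player.
Everyone keeps their endowment and the group total is 7 × 45 = 315.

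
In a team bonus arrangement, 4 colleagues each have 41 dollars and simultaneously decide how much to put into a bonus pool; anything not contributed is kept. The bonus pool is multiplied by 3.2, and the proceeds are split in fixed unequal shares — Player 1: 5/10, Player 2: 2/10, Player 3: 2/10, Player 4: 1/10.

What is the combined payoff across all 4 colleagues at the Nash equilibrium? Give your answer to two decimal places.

254.20 dollars

For player j, contributing a unit is worthwhile iff 3.2 × (j's share) ≥ 1, i.e. iff j's share is at least 0.3125.
Player 1 alone (share 5/10) is above the threshold, contributing 41; the remaining 3 contribute 0. Total contributed: 41.
The bonus pool pays out 3.2 × 41 = 131.20 in total (split across the unequal shares, but the aggregate is all that matters for the group sum).
The 3 free-riders keep 41 each, adding 123. Group total = 123 + 131.20 = 254.20.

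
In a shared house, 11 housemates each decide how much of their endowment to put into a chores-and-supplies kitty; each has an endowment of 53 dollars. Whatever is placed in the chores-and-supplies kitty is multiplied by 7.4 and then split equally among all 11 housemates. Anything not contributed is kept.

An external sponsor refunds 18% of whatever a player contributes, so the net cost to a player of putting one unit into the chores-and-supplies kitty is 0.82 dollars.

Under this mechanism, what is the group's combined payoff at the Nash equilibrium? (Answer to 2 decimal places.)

The effective private return is (7.4/11) / 0.82 = 0.8204, which is still under 1, so the mechanism doesn't change anyone's dominant strategy: zero contribution.
Everyone keeps their endowment and the group total is 11 × 53 = 583.

583.00 dollars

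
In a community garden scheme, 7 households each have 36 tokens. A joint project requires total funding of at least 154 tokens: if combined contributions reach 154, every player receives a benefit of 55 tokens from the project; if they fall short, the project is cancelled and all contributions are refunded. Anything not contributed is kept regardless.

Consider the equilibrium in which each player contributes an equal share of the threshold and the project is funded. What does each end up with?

Equal share of the threshold: 154/7 = 22.
At this profile no one gains by cutting their contribution: any cut drops the total below 154, the project is cancelled, contributions are refunded, and the deviator ends with 36, which is less than 36 − 22 + 55 = 69. Contributing more than 22 just wastes the excess. So contributing exactly 22 is a best response.
Each player's payoff: 36 − 22 + 55 = 69.

69 tokens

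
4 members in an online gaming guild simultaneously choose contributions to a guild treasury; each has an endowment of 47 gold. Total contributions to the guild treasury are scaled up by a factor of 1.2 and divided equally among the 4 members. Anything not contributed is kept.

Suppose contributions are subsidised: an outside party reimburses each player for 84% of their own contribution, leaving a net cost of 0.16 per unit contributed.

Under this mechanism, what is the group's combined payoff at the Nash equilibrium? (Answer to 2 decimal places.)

383.52 gold

With the mechanism, a contributed unit returns (1.2/4) / 0.16 = 1.8750 per unit of net cost to the contributor — now above 1 — so contributing fully is weakly dominant for every player.
So the Nash equilibrium is full contribution by all 4; the group earns 4 × (47 × 0.84 + 1.2 × 47) = 383.52.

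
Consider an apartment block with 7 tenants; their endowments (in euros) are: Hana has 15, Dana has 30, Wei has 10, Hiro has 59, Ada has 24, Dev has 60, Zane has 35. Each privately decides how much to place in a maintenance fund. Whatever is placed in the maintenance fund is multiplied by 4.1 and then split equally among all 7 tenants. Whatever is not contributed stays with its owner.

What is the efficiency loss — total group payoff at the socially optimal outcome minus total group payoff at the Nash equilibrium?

The private return per contributed unit is 4.1/7 = 0.5857 < 1 for every player regardless of endowment, so the Nash equilibrium is zero contribution and the group total is Σ E_j = 15 + 30 + 10 + 59 + 24 + 60 + 35 = 233.
Each contributed unit returns 4.100 to the group, so the social optimum is full contribution by everyone: group total = 4.100 × 233 = 955.30.
Efficiency loss = (4.100 − 1) × 233 = 722.30.

722.30 euros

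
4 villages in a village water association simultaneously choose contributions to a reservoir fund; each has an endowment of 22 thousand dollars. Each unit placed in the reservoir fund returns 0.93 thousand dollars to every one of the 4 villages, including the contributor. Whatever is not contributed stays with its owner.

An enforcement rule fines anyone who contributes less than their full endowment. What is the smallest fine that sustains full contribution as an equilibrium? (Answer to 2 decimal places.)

1.54 thousand dollars

Given the others contribute fully, the best deviation is to contribute 0 (any partial contribution still incurs the fine and gives up units whose private return 0.93 is below 1).
Deviating from 22 to 0 saves 22 thousand dollars but forfeits the deviator's share of the drop in the reservoir fund: 0.93 × 22 = 20.46.
So the deviation gain is 22 − 20.46 = 1.54, and the fine must be at least 1.54 thousand dollars to wipe it out.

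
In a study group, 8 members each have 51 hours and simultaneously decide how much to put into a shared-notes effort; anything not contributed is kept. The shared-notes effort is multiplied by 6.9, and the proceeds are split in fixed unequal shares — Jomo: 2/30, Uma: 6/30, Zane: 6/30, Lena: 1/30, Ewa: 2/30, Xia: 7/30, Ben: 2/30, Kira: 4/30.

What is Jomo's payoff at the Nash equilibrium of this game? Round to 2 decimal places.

121.38 hours

Each unit j contributes comes back to j as 6.9 × (j's share), so j prefers to contribute only if that share exceeds 1/6.9 = 0.1449; otherwise keeping the unit dominates.
Uma, Zane and Xia are above the threshold, contributing 51 each; the remaining 5 contribute 0. Total contributed: 153.
Jomo keeps 51 and receives 6.9 × 153 × 2/30 = 70.38 from the shared-notes effort, for a payoff of 121.38.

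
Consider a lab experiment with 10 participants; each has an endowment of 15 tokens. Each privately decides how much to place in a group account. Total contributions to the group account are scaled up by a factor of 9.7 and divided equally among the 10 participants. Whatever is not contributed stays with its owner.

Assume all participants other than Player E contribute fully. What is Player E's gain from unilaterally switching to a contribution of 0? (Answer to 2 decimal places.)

Switching from a contribution of 15 to 0 lets Player E keep an extra 15 tokens, but lowers the group account by 15, which costs Player E their own share of that drop: 9.7/10 × 15 = 14.55.
Net gain = 15 − 14.55 = 0.45. The private return per contributed unit (0.9700) is below 1, so free-riding is indeed the best response regardless of what the others do.

0.45 tokens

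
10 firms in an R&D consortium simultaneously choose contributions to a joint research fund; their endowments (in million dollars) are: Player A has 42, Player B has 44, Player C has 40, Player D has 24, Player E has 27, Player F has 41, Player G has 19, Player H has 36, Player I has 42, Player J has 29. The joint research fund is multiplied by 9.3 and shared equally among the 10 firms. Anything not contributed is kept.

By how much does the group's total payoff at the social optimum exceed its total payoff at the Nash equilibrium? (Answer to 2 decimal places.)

The private return per contributed unit is 9.3/10 = 0.9300 < 1 for every player regardless of endowment, so the Nash equilibrium is zero contribution and the group total is Σ E_j = 42 + 44 + 40 + 24 + 27 + 41 + 19 + 36 + 42 + 29 = 344.
Each contributed unit returns 9.300 to the group, so the social optimum is full contribution by everyone: group total = 9.300 × 344 = 3199.20.
Efficiency loss = (9.300 − 1) × 344 = 2855.20.

2855.20 million dollars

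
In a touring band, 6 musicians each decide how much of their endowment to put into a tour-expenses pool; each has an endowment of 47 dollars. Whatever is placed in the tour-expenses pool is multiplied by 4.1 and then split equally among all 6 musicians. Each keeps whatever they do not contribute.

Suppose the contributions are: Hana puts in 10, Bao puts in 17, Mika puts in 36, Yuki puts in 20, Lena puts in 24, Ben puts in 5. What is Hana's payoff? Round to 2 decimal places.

113.53 dollars

Total contributed: 10 + 17 + 36 + 20 + 24 + 5 = 112.
Each receives 4.1 × 112 / 6 = 76.53 from the tour-expenses pool.
Hana keeps 47 − 10 = 37, so Hana's payoff is 37 + 76.53 = 113.53.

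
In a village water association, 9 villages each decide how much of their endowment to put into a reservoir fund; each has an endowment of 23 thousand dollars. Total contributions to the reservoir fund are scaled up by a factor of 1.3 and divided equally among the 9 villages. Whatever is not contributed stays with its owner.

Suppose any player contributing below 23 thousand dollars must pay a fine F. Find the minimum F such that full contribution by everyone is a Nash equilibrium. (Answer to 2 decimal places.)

Given the others contribute fully, the best deviation is to contribute 0 (any partial contribution still incurs the fine and gives up units whose private return 0.1444 is below 1).
Deviating from 23 to 0 saves 23 thousand dollars but forfeits the deviator's share of the drop in the reservoir fund: 1.3/9 × 23 = 3.32.
So the deviation gain is 23 − 3.32 = 19.68, and the fine must be at least 19.68 thousand dollars to wipe it out.

19.68 thousand dollars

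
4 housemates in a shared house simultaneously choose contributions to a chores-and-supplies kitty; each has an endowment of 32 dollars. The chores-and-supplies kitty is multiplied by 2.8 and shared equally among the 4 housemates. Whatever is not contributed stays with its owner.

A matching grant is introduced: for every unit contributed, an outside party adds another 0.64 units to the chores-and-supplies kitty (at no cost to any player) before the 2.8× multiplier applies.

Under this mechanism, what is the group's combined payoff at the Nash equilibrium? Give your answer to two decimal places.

With the mechanism, a contributed unit returns 2.8 × 1.64 / 4 = 1.1480 per unit of net cost to the contributor — now above 1 — so contributing fully is weakly dominant for every player.
At the Nash equilibrium everyone contributes 32. Group total payoff = 2.8 × 1.64 × 128 = 587.78.

587.78 dollars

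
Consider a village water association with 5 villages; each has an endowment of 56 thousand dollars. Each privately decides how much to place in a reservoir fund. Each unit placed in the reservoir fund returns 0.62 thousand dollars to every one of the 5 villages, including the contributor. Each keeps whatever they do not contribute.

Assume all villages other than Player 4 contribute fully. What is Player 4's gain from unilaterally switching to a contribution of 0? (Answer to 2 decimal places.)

21.28 thousand dollars

Switching from a contribution of 56 to 0 lets Player 4 keep an extra 56 thousand dollars, but lowers the reservoir fund by 56, which costs Player 4 their own share of that drop: 0.62 × 56 = 34.72.
Net gain = 56 − 34.72 = 21.28. The private return per contributed unit (0.62) is below 1, so free-riding is indeed the best response regardless of what the others do.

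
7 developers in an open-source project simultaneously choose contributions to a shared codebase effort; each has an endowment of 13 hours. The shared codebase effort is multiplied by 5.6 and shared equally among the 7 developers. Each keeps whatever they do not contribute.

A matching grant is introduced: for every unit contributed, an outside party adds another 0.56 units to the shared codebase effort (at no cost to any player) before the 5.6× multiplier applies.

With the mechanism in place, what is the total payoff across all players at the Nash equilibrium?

With the mechanism, a contributed unit returns 5.6 × 1.56 / 7 = 1.2480 per unit of net cost to the contributor — now above 1 — so contributing fully is weakly dominant for every player.
At the Nash equilibrium everyone contributes 13. Group total payoff = 5.6 × 1.56 × 91 = 794.98.

794.98 hours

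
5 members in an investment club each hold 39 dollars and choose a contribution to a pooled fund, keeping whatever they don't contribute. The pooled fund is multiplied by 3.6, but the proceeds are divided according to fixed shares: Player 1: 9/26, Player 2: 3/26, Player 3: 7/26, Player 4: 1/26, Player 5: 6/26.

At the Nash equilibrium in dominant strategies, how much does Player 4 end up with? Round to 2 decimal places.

Player j's private return per contributed unit is 3.6 × (j's share). Contributing is weakly dominant for j when that share is at least 1/3.6 = 0.2778, and contributing 0 is dominant otherwise.
The only share above 0.2778 is Player 1's 9/26, contributing 39; the remaining 4 contribute 0. Total contributed: 39.
Player 4 keeps 39 and receives 3.6 × 39 × 1/26 = 5.40 from the pooled fund, for a payoff of 44.40.

44.40 dollars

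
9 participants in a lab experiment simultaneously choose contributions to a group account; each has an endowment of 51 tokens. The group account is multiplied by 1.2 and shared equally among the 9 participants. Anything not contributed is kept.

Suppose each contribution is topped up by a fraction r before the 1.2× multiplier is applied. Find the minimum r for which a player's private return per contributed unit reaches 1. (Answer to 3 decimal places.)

6.500

With matching at rate r, one contributed unit becomes (1 + r) in the group account and returns 1.2 × (1 + r) / 9 to the contributor.
Setting this equal to 1: 1 + r = 9/1.2 = 7.5000.
So the minimum matching rate is r = 7.5000 − 1 = 6.500.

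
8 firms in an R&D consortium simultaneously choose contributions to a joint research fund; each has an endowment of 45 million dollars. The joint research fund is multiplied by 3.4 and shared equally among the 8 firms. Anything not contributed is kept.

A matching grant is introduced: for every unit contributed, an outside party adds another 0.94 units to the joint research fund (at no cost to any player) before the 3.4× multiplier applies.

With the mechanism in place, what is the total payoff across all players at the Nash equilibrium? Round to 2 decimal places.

The effective private return is 3.4 × 1.94 / 8 = 0.8245, which is still under 1, so the mechanism doesn't change anyone's dominant strategy: zero contribution.
Everyone keeps their endowment and the group total is 8 × 45 = 360.

360.00 million dollars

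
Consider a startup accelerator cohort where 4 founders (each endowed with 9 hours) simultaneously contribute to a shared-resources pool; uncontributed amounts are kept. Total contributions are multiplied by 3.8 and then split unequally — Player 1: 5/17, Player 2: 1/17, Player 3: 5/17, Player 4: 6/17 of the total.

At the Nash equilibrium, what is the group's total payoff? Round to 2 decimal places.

111.60 hours

Player j's private return per contributed unit is 3.8 × (j's share). Contributing is weakly dominant for j when that share is at least 1/3.8 = 0.2632, and contributing 0 is dominant otherwise.
The shares above 0.2632 belong to Player 1, Player 3 and Player 4, contributing 9 each; the remaining 1 contribute 0. Total contributed: 27.
The shared-resources pool pays out 3.8 × 27 = 102.60 in total (split across the unequal shares, but the aggregate is all that matters for the group sum).
The 1 free-riders keep 9 each, adding 9. Group total = 9 + 102.60 = 111.60.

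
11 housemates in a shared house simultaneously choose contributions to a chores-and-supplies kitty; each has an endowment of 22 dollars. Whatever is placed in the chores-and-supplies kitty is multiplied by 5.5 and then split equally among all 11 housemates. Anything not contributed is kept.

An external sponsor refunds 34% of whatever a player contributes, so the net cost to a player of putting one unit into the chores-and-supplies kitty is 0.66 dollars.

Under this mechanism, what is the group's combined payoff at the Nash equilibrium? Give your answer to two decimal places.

242.00 dollars

With the mechanism, a contributed unit returns (5.5/11) / 0.66 = 0.7576 per unit of net cost — still below 1 — so contributing 0 remains dominant for every player.
Everyone keeps their endowment and the group total is 11 × 22 = 242.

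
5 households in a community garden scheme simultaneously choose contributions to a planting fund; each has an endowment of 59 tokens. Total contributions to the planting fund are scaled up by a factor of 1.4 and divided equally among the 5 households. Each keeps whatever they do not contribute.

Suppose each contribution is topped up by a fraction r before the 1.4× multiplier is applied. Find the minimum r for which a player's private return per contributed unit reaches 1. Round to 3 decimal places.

2.571

With matching at rate r, one contributed unit becomes (1 + r) in the planting fund and returns 1.4 × (1 + r) / 5 to the contributor.
Setting this equal to 1: 1 + r = 5/1.4 = 3.5714.
So the minimum matching rate is r = 3.5714 − 1 = 2.571.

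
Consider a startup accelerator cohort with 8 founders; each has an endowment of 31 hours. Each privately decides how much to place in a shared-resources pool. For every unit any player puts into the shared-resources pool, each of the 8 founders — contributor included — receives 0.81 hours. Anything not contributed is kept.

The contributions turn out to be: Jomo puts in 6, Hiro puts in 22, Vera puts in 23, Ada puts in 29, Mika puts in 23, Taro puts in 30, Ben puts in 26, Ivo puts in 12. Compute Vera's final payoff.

146.51 hours

Total contributed: 6 + 22 + 23 + 29 + 23 + 30 + 26 + 12 = 171.
Each receives 0.81 × 171 = 138.51 from the shared-resources pool.
Vera keeps 31 − 23 = 8, so Vera's payoff is 8 + 138.51 = 146.51.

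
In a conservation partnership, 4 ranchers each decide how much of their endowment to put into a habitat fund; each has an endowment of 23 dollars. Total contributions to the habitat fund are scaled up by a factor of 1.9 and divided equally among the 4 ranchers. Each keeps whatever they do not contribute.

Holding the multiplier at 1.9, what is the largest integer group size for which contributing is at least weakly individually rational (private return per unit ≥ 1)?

Private return per unit is 1.9/(group size), which is ≥ 1 whenever the group size is ≤ 1.9.
The largest such integer is 1.

1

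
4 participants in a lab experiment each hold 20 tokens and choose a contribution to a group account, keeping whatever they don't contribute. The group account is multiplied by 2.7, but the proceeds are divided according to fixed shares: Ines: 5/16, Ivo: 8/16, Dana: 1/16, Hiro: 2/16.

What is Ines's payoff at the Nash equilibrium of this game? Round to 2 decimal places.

36.88 tokens

Player j's private return per contributed unit is 2.7 × (j's share). Contributing is weakly dominant for j when that share is at least 1/2.7 = 0.3704, and contributing 0 is dominant otherwise.
Ivo alone (share 8/16) is above the threshold, contributing 20; the remaining 3 contribute 0. Total contributed: 20.
Ines keeps 20 and receives 2.7 × 20 × 5/16 = 16.88 from the group account, for a payoff of 36.88.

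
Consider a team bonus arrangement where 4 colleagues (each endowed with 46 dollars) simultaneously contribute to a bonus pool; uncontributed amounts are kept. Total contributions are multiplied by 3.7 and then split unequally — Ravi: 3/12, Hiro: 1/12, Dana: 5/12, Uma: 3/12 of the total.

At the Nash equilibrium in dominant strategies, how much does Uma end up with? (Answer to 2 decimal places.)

88.55 dollars

Each unit j contributes comes back to j as 3.7 × (j's share), so j prefers to contribute only if that share exceeds 1/3.7 = 0.2703; otherwise keeping the unit dominates.
Dana alone (share 5/12) is above the threshold, contributing 46; the remaining 3 contribute 0. Total contributed: 46.
Uma keeps 46 and receives 3.7 × 46 × 3/12 = 42.55 from the bonus pool, for a payoff of 88.55.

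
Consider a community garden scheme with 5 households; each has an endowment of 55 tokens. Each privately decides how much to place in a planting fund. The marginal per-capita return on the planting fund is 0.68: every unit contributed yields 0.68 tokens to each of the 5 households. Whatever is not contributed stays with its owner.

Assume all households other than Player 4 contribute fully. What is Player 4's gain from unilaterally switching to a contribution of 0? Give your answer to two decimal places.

Switching from a contribution of 55 to 0 lets Player 4 keep an extra 55 tokens, but lowers the planting fund by 55, which costs Player 4 their own share of that drop: 0.68 × 55 = 37.40.
Net gain = 55 − 37.40 = 17.60. The private return per contributed unit (0.68) is below 1, so free-riding is indeed the best response regardless of what the others do.

17.60 tokens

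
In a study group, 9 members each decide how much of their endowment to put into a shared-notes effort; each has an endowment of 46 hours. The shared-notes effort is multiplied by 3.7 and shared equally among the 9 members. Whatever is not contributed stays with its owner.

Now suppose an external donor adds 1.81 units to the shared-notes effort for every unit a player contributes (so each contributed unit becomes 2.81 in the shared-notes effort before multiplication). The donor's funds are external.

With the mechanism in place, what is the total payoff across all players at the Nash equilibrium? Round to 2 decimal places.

4304.36 hours

Under the mechanism each unit contributed yields 3.7 × 2.81 / 9 = 1.1552 back to its contributor per unit of net cost, which exceeds 1, making full contribution the dominant choice for everyone.
So the Nash equilibrium is full contribution by all 9; the group earns 3.7 × 2.81 × 414 = 4304.36.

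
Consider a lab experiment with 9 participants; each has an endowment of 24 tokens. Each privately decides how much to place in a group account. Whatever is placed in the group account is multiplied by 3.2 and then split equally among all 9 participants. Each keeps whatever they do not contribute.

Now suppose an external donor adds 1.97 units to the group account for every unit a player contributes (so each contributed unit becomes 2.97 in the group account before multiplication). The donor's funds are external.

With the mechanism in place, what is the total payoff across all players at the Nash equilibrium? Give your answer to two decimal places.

Under the mechanism each unit contributed yields 3.2 × 2.97 / 9 = 1.0560 back to its contributor per unit of net cost, which exceeds 1, making full contribution the dominant choice for everyone.
So the Nash equilibrium is full contribution by all 9; the group earns 3.2 × 2.97 × 216 = 2052.86.

2052.86 tokens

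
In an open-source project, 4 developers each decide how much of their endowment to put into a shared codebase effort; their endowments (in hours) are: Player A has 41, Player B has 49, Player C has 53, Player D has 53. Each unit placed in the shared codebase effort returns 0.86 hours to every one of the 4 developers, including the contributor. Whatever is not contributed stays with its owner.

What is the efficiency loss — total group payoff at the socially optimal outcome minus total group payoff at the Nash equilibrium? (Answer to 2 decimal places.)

478.24 hours

The private return per contributed unit is 0.86 < 1 for everyone, so the Nash equilibrium is zero contribution and the group total is Σ E_j = 41 + 49 + 53 + 53 = 196.
Each contributed unit returns 3.440 to the group, so the social optimum is full contribution by everyone: group total = 3.440 × 196 = 674.24.
Efficiency loss = (3.440 − 1) × 196 = 478.24.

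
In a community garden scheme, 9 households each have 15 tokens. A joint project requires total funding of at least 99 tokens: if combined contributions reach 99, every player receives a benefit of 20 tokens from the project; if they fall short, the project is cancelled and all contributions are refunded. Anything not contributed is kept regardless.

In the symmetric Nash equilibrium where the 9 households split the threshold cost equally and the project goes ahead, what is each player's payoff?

Equal share of the threshold: 99/9 = 11.
At this profile no one gains by cutting their contribution: any cut drops the total below 99, the project is cancelled, contributions are refunded, and the deviator ends with 15, which is less than 15 − 11 + 20 = 24. Contributing more than 11 just wastes the excess. So contributing exactly 11 is a best response.
Each player's payoff: 15 − 11 + 20 = 24.

24 tokens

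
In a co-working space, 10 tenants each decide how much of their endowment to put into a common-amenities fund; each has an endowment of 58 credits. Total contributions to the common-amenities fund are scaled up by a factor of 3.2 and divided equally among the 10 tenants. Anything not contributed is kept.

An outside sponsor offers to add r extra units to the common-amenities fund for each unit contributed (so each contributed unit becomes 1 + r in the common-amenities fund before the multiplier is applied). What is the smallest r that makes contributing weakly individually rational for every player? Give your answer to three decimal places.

With matching at rate r, one contributed unit becomes (1 + r) in the common-amenities fund and returns 3.2 × (1 + r) / 10 to the contributor.
Setting this equal to 1: 1 + r = 10/3.2 = 3.1250.
So the minimum matching rate is r = 3.1250 − 1 = 2.125.

2.125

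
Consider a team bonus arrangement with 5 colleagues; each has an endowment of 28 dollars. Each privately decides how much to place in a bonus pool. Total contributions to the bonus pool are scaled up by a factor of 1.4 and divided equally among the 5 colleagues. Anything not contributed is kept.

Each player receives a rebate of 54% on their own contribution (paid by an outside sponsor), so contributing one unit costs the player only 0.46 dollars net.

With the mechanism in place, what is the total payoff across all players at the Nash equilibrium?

140.00 dollars

The effective private return is (1.4/5) / 0.46 = 0.6087, which is still under 1, so the mechanism doesn't change anyone's dominant strategy: zero contribution.
Everyone keeps their endowment and the group total is 5 × 28 = 140.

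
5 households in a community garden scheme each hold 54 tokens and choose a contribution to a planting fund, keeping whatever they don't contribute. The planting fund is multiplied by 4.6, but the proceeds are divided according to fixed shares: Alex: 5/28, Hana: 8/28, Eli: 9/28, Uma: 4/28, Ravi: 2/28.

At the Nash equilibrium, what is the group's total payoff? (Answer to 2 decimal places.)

Player j's private return per contributed unit is 4.6 × (j's share). Contributing is weakly dominant for j when that share is at least 1/4.6 = 0.2174, and contributing 0 is dominant otherwise.
The shares above 0.2174 belong to Hana and Eli, contributing 54 each; the remaining 3 contribute 0. Total contributed: 108.
The planting fund pays out 4.6 × 108 = 496.80 in total (split across the unequal shares, but the aggregate is all that matters for the group sum).
The 3 free-riders keep 54 each, adding 162. Group total = 162 + 496.80 = 658.80.

658.80 tokens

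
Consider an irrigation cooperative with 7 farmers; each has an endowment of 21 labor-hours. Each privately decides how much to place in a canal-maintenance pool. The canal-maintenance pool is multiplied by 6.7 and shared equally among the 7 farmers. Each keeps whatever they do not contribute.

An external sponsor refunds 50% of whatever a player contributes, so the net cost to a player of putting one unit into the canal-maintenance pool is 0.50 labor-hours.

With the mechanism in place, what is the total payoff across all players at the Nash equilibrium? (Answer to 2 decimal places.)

1058.40 labor-hours

Under the mechanism each unit contributed yields (6.7/7) / 0.50 = 1.9143 back to its contributor per unit of net cost, which exceeds 1, making full contribution the dominant choice for everyone.
At the Nash equilibrium everyone contributes 21. Group total payoff = 7 × (21 × 0.50 + 6.7 × 21) = 1058.40.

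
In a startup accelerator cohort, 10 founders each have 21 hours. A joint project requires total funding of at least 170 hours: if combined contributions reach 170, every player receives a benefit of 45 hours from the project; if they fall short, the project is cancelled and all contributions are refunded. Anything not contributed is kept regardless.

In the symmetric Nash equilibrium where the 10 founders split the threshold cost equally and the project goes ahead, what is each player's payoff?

49 hours

Equal share of the threshold: 170/10 = 17.
At this profile no one gains by cutting their contribution: any cut drops the total below 170, the project is cancelled, contributions are refunded, and the deviator ends with 21, which is less than 21 − 17 + 45 = 49. Contributing more than 17 just wastes the excess. So contributing exactly 17 is a best response.
Each player's payoff: 21 − 17 + 45 = 49.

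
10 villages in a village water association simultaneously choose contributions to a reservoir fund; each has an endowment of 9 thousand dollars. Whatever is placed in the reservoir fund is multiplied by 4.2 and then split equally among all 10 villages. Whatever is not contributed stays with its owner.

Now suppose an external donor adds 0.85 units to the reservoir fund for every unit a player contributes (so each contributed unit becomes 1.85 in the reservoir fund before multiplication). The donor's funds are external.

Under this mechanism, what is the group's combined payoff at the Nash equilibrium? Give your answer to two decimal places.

With the mechanism, a contributed unit returns 4.2 × 1.85 / 10 = 0.7770 per unit of net cost — still below 1 — so contributing 0 remains dominant for every player.
Everyone keeps their endowment and the group total is 10 × 9 = 90.

90.00 thousand dollars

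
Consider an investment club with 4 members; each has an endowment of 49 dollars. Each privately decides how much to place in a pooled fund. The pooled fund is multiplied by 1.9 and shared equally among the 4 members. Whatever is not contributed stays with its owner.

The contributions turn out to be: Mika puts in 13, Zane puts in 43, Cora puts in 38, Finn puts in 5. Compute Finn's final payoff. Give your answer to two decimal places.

Total contributed: 13 + 43 + 38 + 5 = 99.
Each receives 1.9 × 99 / 4 = 47.03 from the pooled fund.
Finn keeps 49 − 5 = 44, so Finn's payoff is 44 + 47.03 = 91.03.

91.03 dollars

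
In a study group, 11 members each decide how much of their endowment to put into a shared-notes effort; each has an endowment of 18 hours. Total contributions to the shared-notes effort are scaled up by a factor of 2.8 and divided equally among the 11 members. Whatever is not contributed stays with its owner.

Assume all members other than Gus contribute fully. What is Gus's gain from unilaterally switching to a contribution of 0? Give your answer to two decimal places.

13.42 hours

Switching from a contribution of 18 to 0 lets Gus keep an extra 18 hours, but lowers the shared-notes effort by 18, which costs Gus their own share of that drop: 2.8/11 × 18 = 4.58.
Net gain = 18 − 4.58 = 13.42. The private return per contributed unit (0.2545) is below 1, so free-riding is indeed the best response regardless of what the others do.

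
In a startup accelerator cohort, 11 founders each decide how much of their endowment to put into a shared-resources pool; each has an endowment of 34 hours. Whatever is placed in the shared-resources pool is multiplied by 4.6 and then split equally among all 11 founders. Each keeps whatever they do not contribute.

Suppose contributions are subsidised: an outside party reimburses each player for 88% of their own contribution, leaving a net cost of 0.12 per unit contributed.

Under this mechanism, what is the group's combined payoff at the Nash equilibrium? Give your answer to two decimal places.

Under the mechanism each unit contributed yields (4.6/11) / 0.12 = 3.4848 back to its contributor per unit of net cost, which exceeds 1, making full contribution the dominant choice for everyone.
At the Nash equilibrium everyone contributes 34. Group total payoff = 11 × (34 × 0.88 + 4.6 × 34) = 2049.52.

2049.52 hours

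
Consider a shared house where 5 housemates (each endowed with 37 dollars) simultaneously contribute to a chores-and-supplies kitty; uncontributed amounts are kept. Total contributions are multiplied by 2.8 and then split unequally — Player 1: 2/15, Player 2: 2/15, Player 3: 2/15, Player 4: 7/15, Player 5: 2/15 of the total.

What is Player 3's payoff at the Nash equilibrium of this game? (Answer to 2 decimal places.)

Player j's private return per contributed unit is 2.8 × (j's share). Contributing is weakly dominant for j when that share is at least 1/2.8 = 0.3571, and contributing 0 is dominant otherwise.
The only share above 0.3571 is Player 4's 7/15, contributing 37; the remaining 4 contribute 0. Total contributed: 37.
Player 3 keeps 37 and receives 2.8 × 37 × 2/15 = 13.81 from the chores-and-supplies kitty, for a payoff of 50.81.

50.81 dollars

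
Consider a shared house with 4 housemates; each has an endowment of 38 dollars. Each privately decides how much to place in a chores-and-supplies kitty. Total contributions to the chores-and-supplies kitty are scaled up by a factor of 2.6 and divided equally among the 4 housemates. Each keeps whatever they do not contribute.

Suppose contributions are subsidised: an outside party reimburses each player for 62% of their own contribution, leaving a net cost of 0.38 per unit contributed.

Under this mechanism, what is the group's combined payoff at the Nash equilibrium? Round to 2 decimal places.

The effective private return per unit is now (2.6/4) / 0.38 = 1.7105 > 1, so every player's dominant strategy flips to full contribution.
At the Nash equilibrium everyone contributes 38. Group total payoff = 4 × (38 × 0.62 + 2.6 × 38) = 489.44.

489.44 dollars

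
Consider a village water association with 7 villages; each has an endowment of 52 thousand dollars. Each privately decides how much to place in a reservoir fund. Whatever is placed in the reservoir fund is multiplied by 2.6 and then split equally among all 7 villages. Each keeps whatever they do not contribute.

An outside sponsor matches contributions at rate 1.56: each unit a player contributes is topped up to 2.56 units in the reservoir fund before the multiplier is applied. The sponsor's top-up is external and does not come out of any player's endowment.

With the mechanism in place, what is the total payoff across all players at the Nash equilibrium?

Even with the mechanism, each unit contributed returns only 2.6 × 2.56 / 7 = 0.9509 per unit of net cost, so contributing nothing is still dominant.
At the Nash equilibrium no one contributes; group total payoff = 7 × 52 = 364.

364.00 thousand dollars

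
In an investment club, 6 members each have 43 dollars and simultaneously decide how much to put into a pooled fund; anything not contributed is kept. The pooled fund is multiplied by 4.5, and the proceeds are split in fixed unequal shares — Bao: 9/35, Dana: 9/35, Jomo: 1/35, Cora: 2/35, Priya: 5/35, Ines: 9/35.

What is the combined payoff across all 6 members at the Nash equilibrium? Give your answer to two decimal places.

709.50 dollars

For player j, contributing a unit is worthwhile iff 4.5 × (j's share) ≥ 1, i.e. iff j's share is at least 0.2222.
Bao, Dana and Ines are above the threshold, contributing 43 each; the remaining 3 contribute 0. Total contributed: 129.
The pooled fund pays out 4.5 × 129 = 580.50 in total (split across the unequal shares, but the aggregate is all that matters for the group sum).
The 3 free-riders keep 43 each, adding 129. Group total = 129 + 580.50 = 709.50.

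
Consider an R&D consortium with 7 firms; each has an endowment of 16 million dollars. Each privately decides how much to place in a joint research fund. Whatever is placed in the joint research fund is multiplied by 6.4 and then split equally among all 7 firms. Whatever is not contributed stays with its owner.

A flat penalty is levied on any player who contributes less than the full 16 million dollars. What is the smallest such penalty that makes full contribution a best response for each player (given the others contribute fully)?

Given the others contribute fully, the best deviation is to contribute 0 (any partial contribution still incurs the fine and gives up units whose private return 0.9143 is below 1).
Deviating from 16 to 0 saves 16 million dollars but forfeits the deviator's share of the drop in the joint research fund: 6.4/7 × 16 = 14.63.
So the deviation gain is 16 − 14.63 = 1.37, and the fine must be at least 1.37 million dollars to wipe it out.

1.37 million dollars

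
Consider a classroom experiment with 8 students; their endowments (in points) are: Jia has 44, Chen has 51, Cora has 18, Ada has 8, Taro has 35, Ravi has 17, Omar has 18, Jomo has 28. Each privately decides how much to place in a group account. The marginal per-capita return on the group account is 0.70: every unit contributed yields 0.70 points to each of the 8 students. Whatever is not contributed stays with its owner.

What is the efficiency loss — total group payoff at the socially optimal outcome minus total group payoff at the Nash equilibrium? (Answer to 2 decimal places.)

The private return per contributed unit is 0.70 < 1 for everyone, so the Nash equilibrium is zero contribution and the group total is Σ E_j = 44 + 51 + 18 + 8 + 35 + 17 + 18 + 28 = 219.
Each contributed unit returns 5.600 to the group, so the social optimum is full contribution by everyone: group total = 5.600 × 219 = 1226.40.
Efficiency loss = (5.600 − 1) × 219 = 1007.40.

1007.40 points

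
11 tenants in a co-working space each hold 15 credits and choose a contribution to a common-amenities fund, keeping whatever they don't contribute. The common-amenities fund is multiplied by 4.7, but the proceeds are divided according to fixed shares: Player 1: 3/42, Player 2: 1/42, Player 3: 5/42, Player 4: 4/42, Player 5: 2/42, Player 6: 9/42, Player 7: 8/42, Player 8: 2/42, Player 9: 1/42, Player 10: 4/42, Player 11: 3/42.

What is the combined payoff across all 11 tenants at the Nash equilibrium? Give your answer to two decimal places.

220.50 credits

Each unit j contributes comes back to j as 4.7 × (j's share), so j prefers to contribute only if that share exceeds 1/4.7 = 0.2128; otherwise keeping the unit dominates.
Only Player 6 (9/42) clears that bar, contributing 15; the remaining 10 contribute 0. Total contributed: 15.
The common-amenities fund pays out 4.7 × 15 = 70.50 in total (split across the unequal shares, but the aggregate is all that matters for the group sum).
The 10 free-riders keep 15 each, adding 150. Group total = 150 + 70.50 = 220.50.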